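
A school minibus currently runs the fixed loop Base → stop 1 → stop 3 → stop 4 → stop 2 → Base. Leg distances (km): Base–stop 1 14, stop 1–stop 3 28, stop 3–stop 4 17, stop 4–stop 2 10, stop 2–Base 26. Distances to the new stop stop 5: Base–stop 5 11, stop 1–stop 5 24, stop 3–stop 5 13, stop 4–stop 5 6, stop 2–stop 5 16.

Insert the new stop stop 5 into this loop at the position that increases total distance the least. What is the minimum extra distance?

Adding 1 km by placing stop 5 on the stop 2–Base leg.

Insertion cost between consecutive stops i–j is d(i,stop 5) + d(stop 5,j) − d(i,j):
  between Base and stop 1: 11 + 24 − 14 = 21
  between stop 1 and stop 3: 24 + 13 − 28 = 9
  between stop 3 and stop 4: 13 + 6 − 17 = 2
  between stop 4 and stop 2: 6 + 16 − 10 = 12
  between stop 2 and Base: 16 + 11 − 26 = 1
Cheapest insertion is between stop 2 and Base, adding 1.
New total = 95 + 1 = 96.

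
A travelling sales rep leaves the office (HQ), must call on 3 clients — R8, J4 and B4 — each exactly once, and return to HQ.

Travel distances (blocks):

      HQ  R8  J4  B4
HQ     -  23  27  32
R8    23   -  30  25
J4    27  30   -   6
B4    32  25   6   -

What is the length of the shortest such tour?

HQ-R8-J4-B4-HQ: 23+30+6+32 = 91
HQ-R8-B4-J4-HQ: 23+25+6+27 = 81
HQ-J4-R8-B4-HQ: 27+30+25+32 = 114
The minimum is 81.
One optimal route: HQ → R8 → B4 → J4 → HQ (or its reverse).

Minimum total distance: 81 blocks.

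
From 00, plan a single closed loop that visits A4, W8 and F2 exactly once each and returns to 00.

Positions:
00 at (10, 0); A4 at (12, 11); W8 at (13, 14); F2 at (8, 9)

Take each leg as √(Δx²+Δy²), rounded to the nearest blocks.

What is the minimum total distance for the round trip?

30 blocks — the shortest possible round trip.

There are 3 distinct closed tours to check (reversals are equivalent).
00→A4→W8→F2→00: 11+3+7+9 = 30
00→A4→F2→W8→00: 11+4+7+14 = 36
00→W8→A4→F2→00: 14+3+4+9 = 30
The minimum is 30.
One optimal route: 00 → A4 → W8 → F2 → 00 (or its reverse).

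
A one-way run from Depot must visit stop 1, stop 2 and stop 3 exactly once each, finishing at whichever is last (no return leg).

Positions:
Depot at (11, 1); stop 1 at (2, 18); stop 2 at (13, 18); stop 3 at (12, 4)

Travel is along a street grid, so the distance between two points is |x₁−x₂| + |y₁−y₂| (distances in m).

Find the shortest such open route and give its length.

30 m — the minimum one-way total.

There are 3! = 6 possible orderings.
Depot - stop 1 - stop 2 - stop 3: 26+11+15 = 52
Depot - stop 1 - stop 3 - stop 2: 26+24+15 = 65
Depot - stop 2 - stop 1 - stop 3: 19+11+24 = 54
Depot - stop 2 - stop 3 - stop 1: 19+15+24 = 58
Depot - stop 3 - stop 1 - stop 2: 4+24+11 = 39
Depot - stop 3 - stop 2 - stop 1: 4+15+11 = 30
The minimum is 30.
One shortest path: Depot → stop 3 → stop 2 → stop 1.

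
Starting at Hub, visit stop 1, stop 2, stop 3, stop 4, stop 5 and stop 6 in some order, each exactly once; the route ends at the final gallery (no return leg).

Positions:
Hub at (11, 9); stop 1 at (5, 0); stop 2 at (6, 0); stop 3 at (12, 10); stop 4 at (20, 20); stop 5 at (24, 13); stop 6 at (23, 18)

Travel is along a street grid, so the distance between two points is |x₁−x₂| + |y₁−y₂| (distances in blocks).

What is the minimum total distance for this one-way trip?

Minimum one-way distance = 58 blocks.

There are 6! = 720 possible orderings.
Hub→stop 1→stop 2→stop 3→stop 4→stop 5→stop 6: 15+1+16+18+11+6 = 67
Hub→stop 1→stop 2→stop 3→stop 4→stop 6→stop 5: 15+1+16+18+5+6 = 61
Hub→stop 1→stop 2→stop 3→stop 5→stop 4→stop 6: 15+1+16+15+11+5 = 63
Hub→stop 1→stop 2→stop 3→stop 5→stop 6→stop 4: 15+1+16+15+6+5 = 58
Hub→stop 1→stop 2→stop 3→stop 6→stop 4→stop 5: 15+1+16+19+5+11 = 67
Hub→stop 1→stop 2→stop 3→stop 6→stop 5→stop 4: 15+1+16+19+6+11 = 68
Hub→stop 1→stop 2→stop 4→stop 3→stop 5→stop 6: 15+1+34+18+15+6 = 89
Hub→stop 1→stop 2→stop 4→stop 3→stop 6→stop 5: 15+1+34+18+19+6 = 93
… (712 more)
The minimum is 58.
One shortest path: Hub → stop 1 → stop 2 → stop 3 → stop 5 → stop 6 → stop 4.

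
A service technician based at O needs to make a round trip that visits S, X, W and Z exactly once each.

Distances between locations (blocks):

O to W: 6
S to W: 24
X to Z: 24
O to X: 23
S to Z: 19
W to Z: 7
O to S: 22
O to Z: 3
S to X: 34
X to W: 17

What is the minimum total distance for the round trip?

With 4 stops there are 4!/2 = 12 distinct round trips (a route and its reverse cost the same).
O→S→X→W→Z→O: 22+34+17+7+3 = 83
O→S→X→Z→W→O: 22+34+24+7+6 = 93
O→S→W→X→Z→O: 22+24+17+24+3 = 90
O→S→W→Z→X→O: 22+24+7+24+23 = 100
O→S→Z→X→W→O: 22+19+24+17+6 = 88
O→S→Z→W→X→O: 22+19+7+17+23 = 88
O→X→S→W→Z→O: 23+34+24+7+3 = 91
O→X→S→Z→W→O: 23+34+19+7+6 = 89
O→X→W→S→Z→O: 23+17+24+19+3 = 86
O→X→Z→S→W→O: 23+24+19+24+6 = 96
O→W→S→X→Z→O: 6+24+34+24+3 = 91
O→W→X→S→Z→O: 6+17+34+19+3 = 79
The minimum is 79.
One optimal route: O → W → X → S → Z → O (or its reverse).

79 blocks — the shortest possible round trip.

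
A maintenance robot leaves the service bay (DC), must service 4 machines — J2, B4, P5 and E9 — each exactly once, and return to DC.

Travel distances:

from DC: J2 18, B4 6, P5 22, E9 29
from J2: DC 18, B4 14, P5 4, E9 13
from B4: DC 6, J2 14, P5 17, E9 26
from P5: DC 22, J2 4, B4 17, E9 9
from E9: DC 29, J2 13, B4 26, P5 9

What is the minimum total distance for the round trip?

Minimum total distance: 62.

DC - J2 - B4 - P5 - E9 - DC: 18+14+17+9+29 = 87
DC - J2 - B4 - E9 - P5 - DC: 18+14+26+9+22 = 89
DC - J2 - P5 - B4 - E9 - DC: 18+4+17+26+29 = 94
DC - J2 - P5 - E9 - B4 - DC: 18+4+9+26+6 = 63
DC - J2 - E9 - B4 - P5 - DC: 18+13+26+17+22 = 96
DC - J2 - E9 - P5 - B4 - DC: 18+13+9+17+6 = 63
DC - B4 - J2 - P5 - E9 - DC: 6+14+4+9+29 = 62
DC - B4 - J2 - E9 - P5 - DC: 6+14+13+9+22 = 64
DC - B4 - P5 - J2 - E9 - DC: 6+17+4+13+29 = 69
DC - B4 - E9 - J2 - P5 - DC: 6+26+13+4+22 = 71
DC - P5 - J2 - B4 - E9 - DC: 22+4+14+26+29 = 95
DC - P5 - B4 - J2 - E9 - DC: 22+17+14+13+29 = 95
The minimum is 62.
One optimal route: DC → B4 → J2 → P5 → E9 → DC (or its reverse).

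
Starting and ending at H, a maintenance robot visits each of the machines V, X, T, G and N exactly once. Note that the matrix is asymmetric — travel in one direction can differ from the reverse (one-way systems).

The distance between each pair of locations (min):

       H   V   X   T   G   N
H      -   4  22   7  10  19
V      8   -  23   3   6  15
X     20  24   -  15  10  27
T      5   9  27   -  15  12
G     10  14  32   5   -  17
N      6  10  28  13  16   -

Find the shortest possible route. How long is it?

H - V - X - T - G - N - H: 4+23+15+15+17+6 = 80
H - V - X - T - N - G - H: 4+23+15+12+16+10 = 80
H - V - X - G - T - N - H: 4+23+10+5+12+6 = 60
H - V - X - G - N - T - H: 4+23+10+17+13+5 = 72
H - V - X - N - T - G - H: 4+23+27+13+15+10 = 92
H - V - X - N - G - T - H: 4+23+27+16+5+5 = 80
H - V - T - X - G - N - H: 4+3+27+10+17+6 = 67
H - V - T - X - N - G - H: 4+3+27+27+16+10 = 87
H - V - T - G - X - N - H: 4+3+15+32+27+6 = 87
H - V - T - G - N - X - H: 4+3+15+17+28+20 = 87
H - V - T - N - X - G - H: 4+3+12+28+10+10 = 67
H - V - T - N - G - X - H: 4+3+12+16+32+20 = 87
H - V - G - X - T - N - H: 4+6+32+15+12+6 = 75
H - V - G - X - N - T - H: 4+6+32+27+13+5 = 87
… (106 more)
The minimum is 60.
One optimal route: H → V → X → G → T → N → H.

60 min — the shortest possible round trip.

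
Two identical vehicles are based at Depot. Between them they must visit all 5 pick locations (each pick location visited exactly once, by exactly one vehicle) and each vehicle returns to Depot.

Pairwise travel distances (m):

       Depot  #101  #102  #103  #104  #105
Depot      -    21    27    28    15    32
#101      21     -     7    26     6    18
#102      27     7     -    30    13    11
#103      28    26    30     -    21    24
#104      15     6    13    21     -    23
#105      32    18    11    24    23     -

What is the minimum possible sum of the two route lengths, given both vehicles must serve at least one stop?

There are 2^4 − 1 = 15 ways to divide the 5 stops into two non-empty groups. For each, the best each vehicle can do is its own shortest tour through its group:
  {#101} + {#102, #103, #104, #105}: 42 + 91 = 133
  {#102} + {#101, #103, #104, #105}: 54 + 91 = 145
  {#101, #102} + {#103, #104, #105}: 55 + 90 = 145
  {#103} + {#101, #102, #104, #105}: 56 + 71 = 127
  {#101, #103} + {#102, #104, #105}: 75 + 71 = 146
  {#102, #103} + {#101, #104, #105}: 85 + 71 = 156
  … (15 splits in total)
  {#104} + {#101, #102, #103, #105}: 30 + 91 = 121  ← best
Best: vehicle 1 Depot → #104 → Depot = 30; vehicle 2 Depot → #101 → #102 → #105 → #103 → Depot = 91; combined 121.

121 m — the smallest possible combined total.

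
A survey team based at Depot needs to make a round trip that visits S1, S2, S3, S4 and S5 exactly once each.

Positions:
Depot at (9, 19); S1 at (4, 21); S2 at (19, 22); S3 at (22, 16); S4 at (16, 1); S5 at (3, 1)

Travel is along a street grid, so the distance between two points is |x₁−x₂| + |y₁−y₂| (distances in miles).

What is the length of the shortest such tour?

84 miles — the shortest possible round trip.

Depot - S1 - S2 - S3 - S4 - S5 - Depot: 7+16+9+21+13+24 = 90
Depot - S1 - S2 - S3 - S5 - S4 - Depot: 7+16+9+34+13+25 = 104
Depot - S1 - S2 - S4 - S3 - S5 - Depot: 7+16+24+21+34+24 = 126
Depot - S1 - S2 - S4 - S5 - S3 - Depot: 7+16+24+13+34+16 = 110
Depot - S1 - S2 - S5 - S3 - S4 - Depot: 7+16+37+34+21+25 = 140
Depot - S1 - S2 - S5 - S4 - S3 - Depot: 7+16+37+13+21+16 = 110
Depot - S1 - S3 - S2 - S4 - S5 - Depot: 7+23+9+24+13+24 = 100
Depot - S1 - S3 - S2 - S5 - S4 - Depot: 7+23+9+37+13+25 = 114
Depot - S1 - S3 - S4 - S2 - S5 - Depot: 7+23+21+24+37+24 = 136
Depot - S1 - S3 - S4 - S5 - S2 - Depot: 7+23+21+13+37+13 = 114
Depot - S1 - S3 - S5 - S2 - S4 - Depot: 7+23+34+37+24+25 = 150
Depot - S1 - S3 - S5 - S4 - S2 - Depot: 7+23+34+13+24+13 = 114
Depot - S1 - S4 - S2 - S3 - S5 - Depot: 7+32+24+9+34+24 = 130
Depot - S1 - S4 - S2 - S5 - S3 - Depot: 7+32+24+37+34+16 = 150
… (46 more)
Depot - S1 - S5 - S4 - S3 - S2 - Depot: 7+21+13+21+9+13 = 84  ← best
The minimum is 84.
One optimal route: Depot → S1 → S5 → S4 → S3 → S2 → Depot (or its reverse).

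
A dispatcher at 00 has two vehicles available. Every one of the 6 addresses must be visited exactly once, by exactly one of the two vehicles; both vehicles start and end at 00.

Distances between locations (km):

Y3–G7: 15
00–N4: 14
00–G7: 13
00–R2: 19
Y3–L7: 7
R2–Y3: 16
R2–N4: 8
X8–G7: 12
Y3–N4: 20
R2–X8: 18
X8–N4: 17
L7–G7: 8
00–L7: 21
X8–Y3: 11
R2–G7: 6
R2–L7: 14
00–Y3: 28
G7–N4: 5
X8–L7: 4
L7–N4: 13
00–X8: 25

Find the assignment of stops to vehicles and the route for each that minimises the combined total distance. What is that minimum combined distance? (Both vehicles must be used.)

99 km — the smallest possible combined total.

Check every non-empty split of the stops between the two vehicles; for each half take its own optimal tour:
  {R2} + {X8, Y3, L7, G7, N4}: 38 + 70 = 108
  {X8} + {R2, Y3, L7, G7, N4}: 50 + 66 = 116
  {R2, X8} + {Y3, L7, G7, N4}: 62 + 62 = 124
  {Y3} + {R2, X8, L7, G7, N4}: 56 + 65 = 121
  {R2, Y3} + {X8, L7, G7, N4}: 63 + 56 = 119
  {X8, Y3} + {R2, L7, G7, N4}: 64 + 57 = 121
  … (31 splits in total)
  {R2, X8, Y3, L7, G7} + {N4}: 71 + 28 = 99  ← best
Best: vehicle 1 00 → R2 → Y3 → X8 → L7 → G7 → 00 = 71; vehicle 2 00 → N4 → 00 = 28; combined 99.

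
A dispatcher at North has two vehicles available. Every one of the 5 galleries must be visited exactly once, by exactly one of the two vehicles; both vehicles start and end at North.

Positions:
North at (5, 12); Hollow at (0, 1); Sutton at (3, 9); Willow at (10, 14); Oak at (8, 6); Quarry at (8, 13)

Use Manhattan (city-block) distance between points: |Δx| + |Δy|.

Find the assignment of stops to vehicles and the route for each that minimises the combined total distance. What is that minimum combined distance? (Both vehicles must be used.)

Check every non-empty split of the stops between the two vehicles; for each half take its own optimal tour:
  {Hollow} + {Sutton, Willow, Oak, Quarry}: 32 + 30 = 62
  {Sutton} + {Hollow, Willow, Oak, Quarry}: 10 + 46 = 56
  {Hollow, Sutton} + {Willow, Oak, Quarry}: 32 + 26 = 58
  {Willow} + {Hollow, Sutton, Oak, Quarry}: 14 + 40 = 54
  {Hollow, Willow} + {Sutton, Oak, Quarry}: 46 + 24 = 70
  {Sutton, Willow} + {Hollow, Oak, Quarry}: 24 + 40 = 64
  … (15 splits in total)
  {Hollow, Sutton, Oak} + {Willow, Quarry}: 38 + 14 = 52  ← best
Best: vehicle 1 North → Sutton → Hollow → Oak → North = 38; vehicle 2 North → Willow → Quarry → North = 14; combined 52.

52 — the smallest possible combined total.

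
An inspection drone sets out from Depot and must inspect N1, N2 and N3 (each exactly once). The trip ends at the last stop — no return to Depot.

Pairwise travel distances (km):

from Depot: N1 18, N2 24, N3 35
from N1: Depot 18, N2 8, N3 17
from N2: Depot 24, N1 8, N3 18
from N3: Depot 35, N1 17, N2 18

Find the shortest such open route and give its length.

Minimum one-way distance = 44 km.

There are 3! = 6 possible orderings.
Depot→N1→N2→N3: 18+8+18 = 44
Depot→N1→N3→N2: 18+17+18 = 53
Depot→N2→N1→N3: 24+8+17 = 49
Depot→N2→N3→N1: 24+18+17 = 59
Depot→N3→N1→N2: 35+17+8 = 60
Depot→N3→N2→N1: 35+18+8 = 61
The minimum is 44.
One shortest path: Depot → N1 → N2 → N3.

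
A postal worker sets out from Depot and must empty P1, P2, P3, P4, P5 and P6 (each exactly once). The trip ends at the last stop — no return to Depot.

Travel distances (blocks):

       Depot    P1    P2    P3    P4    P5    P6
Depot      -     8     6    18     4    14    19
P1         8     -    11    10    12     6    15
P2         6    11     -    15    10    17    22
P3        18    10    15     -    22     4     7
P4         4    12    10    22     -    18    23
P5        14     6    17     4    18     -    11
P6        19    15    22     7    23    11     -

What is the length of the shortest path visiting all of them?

42 blocks — the minimum one-way total.

There are 6! = 720 possible orderings.
Depot - P1 - P2 - P3 - P4 - P5 - P6: 8+11+15+22+18+11 = 85
Depot - P1 - P2 - P3 - P4 - P6 - P5: 8+11+15+22+23+11 = 90
Depot - P1 - P2 - P3 - P5 - P4 - P6: 8+11+15+4+18+23 = 79
Depot - P1 - P2 - P3 - P5 - P6 - P4: 8+11+15+4+11+23 = 72
Depot - P1 - P2 - P3 - P6 - P4 - P5: 8+11+15+7+23+18 = 82
Depot - P1 - P2 - P3 - P6 - P5 - P4: 8+11+15+7+11+18 = 70
Depot - P1 - P2 - P4 - P3 - P5 - P6: 8+11+10+22+4+11 = 66
Depot - P1 - P2 - P4 - P3 - P6 - P5: 8+11+10+22+7+11 = 69
… (712 more)
Depot - P4 - P2 - P1 - P5 - P3 - P6: 4+10+11+6+4+7 = 42  ← best
The minimum is 42.
One shortest path: Depot → P4 → P2 → P1 → P5 → P3 → P6.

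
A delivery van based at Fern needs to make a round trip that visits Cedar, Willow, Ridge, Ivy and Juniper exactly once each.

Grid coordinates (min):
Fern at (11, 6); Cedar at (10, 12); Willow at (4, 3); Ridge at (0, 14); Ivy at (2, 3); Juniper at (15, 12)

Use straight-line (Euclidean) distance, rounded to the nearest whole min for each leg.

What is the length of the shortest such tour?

43 min — the shortest possible round trip.

There are 60 distinct closed tours to check (reversals are equivalent).
Fern-Cedar-Willow-Ridge-Ivy-Juniper-Fern: 6+11+12+11+16+7 = 63
Fern-Cedar-Willow-Ridge-Juniper-Ivy-Fern: 6+11+12+15+16+9 = 69
Fern-Cedar-Willow-Ivy-Ridge-Juniper-Fern: 6+11+2+11+15+7 = 52
Fern-Cedar-Willow-Ivy-Juniper-Ridge-Fern: 6+11+2+16+15+14 = 64
Fern-Cedar-Willow-Juniper-Ridge-Ivy-Fern: 6+11+14+15+11+9 = 66
Fern-Cedar-Willow-Juniper-Ivy-Ridge-Fern: 6+11+14+16+11+14 = 72
Fern-Cedar-Ridge-Willow-Ivy-Juniper-Fern: 6+10+12+2+16+7 = 53
Fern-Cedar-Ridge-Willow-Juniper-Ivy-Fern: 6+10+12+14+16+9 = 67
Fern-Cedar-Ridge-Ivy-Willow-Juniper-Fern: 6+10+11+2+14+7 = 50
Fern-Cedar-Ridge-Ivy-Juniper-Willow-Fern: 6+10+11+16+14+8 = 65
Fern-Cedar-Ridge-Juniper-Willow-Ivy-Fern: 6+10+15+14+2+9 = 56
Fern-Cedar-Ridge-Juniper-Ivy-Willow-Fern: 6+10+15+16+2+8 = 57
Fern-Cedar-Ivy-Willow-Ridge-Juniper-Fern: 6+12+2+12+15+7 = 54
Fern-Cedar-Ivy-Willow-Juniper-Ridge-Fern: 6+12+2+14+15+14 = 63
… (46 more)
Fern-Willow-Ivy-Ridge-Cedar-Juniper-Fern: 8+2+11+10+5+7 = 43  ← best
The minimum is 43.
One optimal route: Fern → Willow → Ivy → Ridge → Cedar → Juniper → Fern (or its reverse).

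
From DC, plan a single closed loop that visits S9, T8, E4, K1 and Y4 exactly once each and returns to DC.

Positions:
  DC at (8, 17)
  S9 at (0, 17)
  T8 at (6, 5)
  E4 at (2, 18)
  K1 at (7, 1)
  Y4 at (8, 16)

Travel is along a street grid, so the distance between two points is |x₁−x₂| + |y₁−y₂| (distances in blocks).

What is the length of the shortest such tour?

With 5 stops there are 5!/2 = 60 distinct round trips (a route and its reverse cost the same).
DC - S9 - T8 - E4 - K1 - Y4 - DC: 8+18+17+22+16+1 = 82
DC - S9 - T8 - E4 - Y4 - K1 - DC: 8+18+17+8+16+17 = 84
DC - S9 - T8 - K1 - E4 - Y4 - DC: 8+18+5+22+8+1 = 62
DC - S9 - T8 - K1 - Y4 - E4 - DC: 8+18+5+16+8+7 = 62
DC - S9 - T8 - Y4 - E4 - K1 - DC: 8+18+13+8+22+17 = 86
DC - S9 - T8 - Y4 - K1 - E4 - DC: 8+18+13+16+22+7 = 84
DC - S9 - E4 - T8 - K1 - Y4 - DC: 8+3+17+5+16+1 = 50
DC - S9 - E4 - T8 - Y4 - K1 - DC: 8+3+17+13+16+17 = 74
DC - S9 - E4 - K1 - T8 - Y4 - DC: 8+3+22+5+13+1 = 52
DC - S9 - E4 - K1 - Y4 - T8 - DC: 8+3+22+16+13+14 = 76
DC - S9 - E4 - Y4 - T8 - K1 - DC: 8+3+8+13+5+17 = 54
DC - S9 - E4 - Y4 - K1 - T8 - DC: 8+3+8+16+5+14 = 54
DC - S9 - K1 - T8 - E4 - Y4 - DC: 8+23+5+17+8+1 = 62
DC - S9 - K1 - T8 - Y4 - E4 - DC: 8+23+5+13+8+7 = 64
… (46 more)
The minimum is 50.
One optimal route: DC → S9 → E4 → T8 → K1 → Y4 → DC (or its reverse).

Shortest round trip = 50 blocks.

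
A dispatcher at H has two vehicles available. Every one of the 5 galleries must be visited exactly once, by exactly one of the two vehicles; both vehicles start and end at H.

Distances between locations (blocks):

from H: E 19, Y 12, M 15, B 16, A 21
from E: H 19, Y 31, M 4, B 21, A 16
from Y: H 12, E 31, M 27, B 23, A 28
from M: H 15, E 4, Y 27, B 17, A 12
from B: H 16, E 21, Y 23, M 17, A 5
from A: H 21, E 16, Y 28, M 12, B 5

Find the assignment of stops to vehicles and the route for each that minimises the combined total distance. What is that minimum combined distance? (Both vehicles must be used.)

Minimum combined distance: 80 blocks.

There are 2^4 − 1 = 15 ways to divide the 5 stops into two non-empty groups. For each, the best each vehicle can do is its own shortest tour through its group:
  {E} + {Y, M, B, A}: 38 + 67 = 105
  {Y} + {E, M, B, A}: 24 + 56 = 80
  {E, Y} + {M, B, A}: 62 + 48 = 110
  {M} + {E, Y, B, A}: 30 + 75 = 105
  {E, M} + {Y, B, A}: 38 + 61 = 99
  {Y, M} + {E, B, A}: 54 + 56 = 110
  … (15 splits in total)
Best: vehicle 1 H → Y → H = 24; vehicle 2 H → E → M → A → B → H = 56; combined 80.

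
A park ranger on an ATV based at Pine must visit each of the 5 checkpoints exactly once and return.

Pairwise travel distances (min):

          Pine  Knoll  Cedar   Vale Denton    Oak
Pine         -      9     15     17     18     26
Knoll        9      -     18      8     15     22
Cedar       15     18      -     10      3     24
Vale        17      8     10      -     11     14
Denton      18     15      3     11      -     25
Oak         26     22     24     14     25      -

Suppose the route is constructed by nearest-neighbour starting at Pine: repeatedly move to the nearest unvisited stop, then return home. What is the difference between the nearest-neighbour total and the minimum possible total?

7 min longer than the optimal tour.

From Pine: Knoll=9, Cedar=15, Vale=17, Denton=18, Oak=26 → choose Knoll (9).
From Knoll: Vale=8, Denton=15, Cedar=18, Oak=22 → choose Vale (8).
From Vale: Cedar=10, Denton=11, Oak=14 → choose Cedar (10).
From Cedar: Denton=3, Oak=24 → choose Denton (3).
From Denton: Oak=25 → choose Oak (25).
NN route Pine → Knoll → Vale → Cedar → Denton → Oak → Pine costs 81.
Optimal: Pine → Knoll → Vale → Oak → Denton → Cedar → Pine costs 74 (by enumerating all 60 distinct tours).
Excess = 81 − 74 = 7.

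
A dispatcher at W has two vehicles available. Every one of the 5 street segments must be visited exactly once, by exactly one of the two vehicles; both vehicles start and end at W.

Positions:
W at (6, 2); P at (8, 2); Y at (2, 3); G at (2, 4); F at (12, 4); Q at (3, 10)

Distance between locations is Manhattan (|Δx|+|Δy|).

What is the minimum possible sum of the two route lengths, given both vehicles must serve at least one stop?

There are 2^4 − 1 = 15 ways to divide the 5 stops into two non-empty groups. For each, the best each vehicle can do is its own shortest tour through its group:
  {P} + {Y, G, F, Q}: 4 + 36 = 40
  {Y} + {P, G, F, Q}: 10 + 36 = 46
  {P, Y} + {G, F, Q}: 14 + 36 = 50
  {G} + {P, Y, F, Q}: 12 + 36 = 48
  {P, G} + {Y, F, Q}: 16 + 36 = 52
  {Y, G} + {P, F, Q}: 12 + 34 = 46
  … (15 splits in total)
Best: vehicle 1 W → P → W = 4; vehicle 2 W → Y → G → Q → F → W = 36; combined 40.

Minimum combined distance: 40.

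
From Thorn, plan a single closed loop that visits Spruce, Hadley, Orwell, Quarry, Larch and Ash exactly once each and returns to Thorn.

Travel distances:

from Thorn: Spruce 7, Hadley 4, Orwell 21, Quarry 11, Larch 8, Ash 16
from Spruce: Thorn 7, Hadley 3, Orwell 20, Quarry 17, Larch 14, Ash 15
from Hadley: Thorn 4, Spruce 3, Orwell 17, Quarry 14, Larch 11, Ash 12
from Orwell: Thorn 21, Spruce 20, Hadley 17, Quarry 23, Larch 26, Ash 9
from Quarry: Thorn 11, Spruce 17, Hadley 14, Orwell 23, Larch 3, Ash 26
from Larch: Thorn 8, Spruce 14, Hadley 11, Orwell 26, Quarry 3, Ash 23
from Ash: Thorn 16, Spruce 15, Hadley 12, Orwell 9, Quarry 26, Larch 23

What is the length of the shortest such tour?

Minimum total distance: 65.

There are 360 distinct closed tours to check (reversals are equivalent).
Thorn-Spruce-Hadley-Orwell-Quarry-Larch-Ash-Thorn: 7+3+17+23+3+23+16 = 92
Thorn-Spruce-Hadley-Orwell-Quarry-Ash-Larch-Thorn: 7+3+17+23+26+23+8 = 107
Thorn-Spruce-Hadley-Orwell-Larch-Quarry-Ash-Thorn: 7+3+17+26+3+26+16 = 98
Thorn-Spruce-Hadley-Orwell-Larch-Ash-Quarry-Thorn: 7+3+17+26+23+26+11 = 113
Thorn-Spruce-Hadley-Orwell-Ash-Quarry-Larch-Thorn: 7+3+17+9+26+3+8 = 73
Thorn-Spruce-Hadley-Orwell-Ash-Larch-Quarry-Thorn: 7+3+17+9+23+3+11 = 73
Thorn-Spruce-Hadley-Quarry-Orwell-Larch-Ash-Thorn: 7+3+14+23+26+23+16 = 112
Thorn-Spruce-Hadley-Quarry-Orwell-Ash-Larch-Thorn: 7+3+14+23+9+23+8 = 87
… (352 more)
Thorn-Spruce-Hadley-Ash-Orwell-Quarry-Larch-Thorn: 7+3+12+9+23+3+8 = 65  ← best
The minimum is 65.
One optimal route: Thorn → Spruce → Hadley → Ash → Orwell → Quarry → Larch → Thorn (or its reverse).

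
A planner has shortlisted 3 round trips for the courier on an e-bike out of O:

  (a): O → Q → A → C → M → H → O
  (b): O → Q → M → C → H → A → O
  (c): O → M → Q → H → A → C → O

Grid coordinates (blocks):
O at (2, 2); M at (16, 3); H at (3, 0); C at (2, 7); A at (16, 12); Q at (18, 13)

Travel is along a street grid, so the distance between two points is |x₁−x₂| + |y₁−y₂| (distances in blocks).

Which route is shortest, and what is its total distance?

(a): 27 + 3 + 19 + 18 + 16 + 3 = 86
(b): 27 + 12 + 18 + 8 + 25 + 24 = 114
(c): 15 + 12 + 28 + 25 + 19 + 5 = 104

86 blocks — (a) is the shortest.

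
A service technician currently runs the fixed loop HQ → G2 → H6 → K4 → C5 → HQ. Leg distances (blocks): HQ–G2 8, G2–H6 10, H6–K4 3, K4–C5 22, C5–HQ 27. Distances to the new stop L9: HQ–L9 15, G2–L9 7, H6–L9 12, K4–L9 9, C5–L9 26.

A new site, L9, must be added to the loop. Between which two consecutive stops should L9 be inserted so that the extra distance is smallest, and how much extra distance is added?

Insertion cost between consecutive stops i–j is d(i,L9) + d(L9,j) − d(i,j):
  between HQ and G2: 15 + 7 − 8 = 14
  between G2 and H6: 7 + 12 − 10 = 9
  between H6 and K4: 12 + 9 − 3 = 18
  between K4 and C5: 9 + 26 − 22 = 13
  between C5 and HQ: 26 + 15 − 27 = 14
Cheapest insertion is between G2 and H6, adding 9.
New total = 70 + 9 = 79.

Adding 9 blocks by placing L9 on the G2–H6 leg.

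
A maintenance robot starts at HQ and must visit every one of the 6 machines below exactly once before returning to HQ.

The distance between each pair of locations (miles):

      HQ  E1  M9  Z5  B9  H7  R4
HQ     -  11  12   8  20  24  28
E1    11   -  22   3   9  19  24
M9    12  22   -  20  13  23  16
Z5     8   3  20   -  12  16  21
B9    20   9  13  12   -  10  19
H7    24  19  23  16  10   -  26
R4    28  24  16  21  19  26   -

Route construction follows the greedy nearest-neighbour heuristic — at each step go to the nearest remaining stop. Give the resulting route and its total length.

Nearest-neighbour total = 97 miles; route HQ → Z5 → E1 → B9 → H7 → M9 → R4 → HQ.

HQ → [Z5:8 / E1:11 / M9:12 / B9:20 / H7:24 / R4:28] → Z5 (8)
Z5 → [E1:3 / B9:12 / H7:16 / M9:20 / R4:21] → E1 (3)
E1 → [B9:9 / H7:19 / M9:22 / R4:24] → B9 (9)
B9 → [H7:10 / M9:13 / R4:19] → H7 (10)
H7 → [M9:23 / R4:26] → M9 (23)
M9 → [R4:16] → R4 (16)
Return R4→HQ: 28.
Total = 8 + 3 + 9 + 10 + 23 + 16 + 28 = 97.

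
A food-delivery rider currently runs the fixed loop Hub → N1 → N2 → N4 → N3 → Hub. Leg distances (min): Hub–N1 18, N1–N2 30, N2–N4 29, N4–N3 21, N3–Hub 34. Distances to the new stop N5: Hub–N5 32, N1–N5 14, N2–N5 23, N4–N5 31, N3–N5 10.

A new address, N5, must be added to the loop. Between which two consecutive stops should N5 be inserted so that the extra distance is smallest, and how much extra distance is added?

Adding 7 min by placing N5 on the N1–N2 leg.

Insertion cost between consecutive stops i–j is d(i,N5) + d(N5,j) − d(i,j):
  between Hub and N1: 32 + 14 − 18 = 28
  between N1 and N2: 14 + 23 − 30 = 7
  between N2 and N4: 23 + 31 − 29 = 25
  between N4 and N3: 31 + 10 − 21 = 20
  between N3 and Hub: 10 + 32 − 34 = 8
Cheapest insertion is between N1 and N2, adding 7.
New total = 132 + 7 = 139.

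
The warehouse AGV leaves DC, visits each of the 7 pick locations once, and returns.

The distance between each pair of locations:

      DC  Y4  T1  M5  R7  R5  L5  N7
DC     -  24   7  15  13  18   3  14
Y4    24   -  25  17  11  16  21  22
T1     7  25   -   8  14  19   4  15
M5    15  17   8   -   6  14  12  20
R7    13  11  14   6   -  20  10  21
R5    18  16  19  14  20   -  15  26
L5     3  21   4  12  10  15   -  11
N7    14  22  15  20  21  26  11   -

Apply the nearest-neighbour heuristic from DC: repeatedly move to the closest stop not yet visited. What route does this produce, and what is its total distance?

From DC: distances to unvisited — L5=3, T1=7, R7=13, N7=14, M5=15, R5=18, Y4=24. Nearest is L5 (3).
From L5: distances to unvisited — T1=4, R7=10, N7=11, M5=12, R5=15, Y4=21. Nearest is T1 (4).
From T1: distances to unvisited — M5=8, R7=14, N7=15, R5=19, Y4=25. Nearest is M5 (8).
From M5: distances to unvisited — R7=6, R5=14, Y4=17, N7=20. Nearest is R7 (6).
From R7: distances to unvisited — Y4=11, R5=20, N7=21. Nearest is Y4 (11).
From Y4: distances to unvisited — R5=16, N7=22. Nearest is R5 (16).
From R5: distances to unvisited — N7=26. Nearest is N7 (26).
Return N7→DC: 14.
Total = 3 + 4 + 8 + 6 + 11 + 16 + 26 + 14 = 88.

Total distance 88 via the nearest-neighbour route DC → L5 → T1 → M5 → R7 → Y4 → R5 → N7 → DC.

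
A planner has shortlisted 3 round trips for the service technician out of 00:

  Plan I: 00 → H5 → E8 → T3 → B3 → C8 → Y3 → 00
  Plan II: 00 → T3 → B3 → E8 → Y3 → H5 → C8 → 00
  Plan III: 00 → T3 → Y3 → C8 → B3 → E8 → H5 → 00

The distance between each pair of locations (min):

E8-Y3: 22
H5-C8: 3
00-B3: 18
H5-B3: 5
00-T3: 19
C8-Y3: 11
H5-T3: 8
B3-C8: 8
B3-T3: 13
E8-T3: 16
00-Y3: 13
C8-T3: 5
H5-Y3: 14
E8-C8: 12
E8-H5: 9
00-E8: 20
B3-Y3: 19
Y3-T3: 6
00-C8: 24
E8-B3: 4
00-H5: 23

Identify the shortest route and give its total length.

Shortest is Plan III, total 80 min.

Plan I: 23 + 9 + 16 + 13 + 8 + 11 + 13 = 93
Plan II: 19 + 13 + 4 + 22 + 14 + 3 + 24 = 99
Plan III: 19 + 6 + 11 + 8 + 4 + 9 + 23 = 80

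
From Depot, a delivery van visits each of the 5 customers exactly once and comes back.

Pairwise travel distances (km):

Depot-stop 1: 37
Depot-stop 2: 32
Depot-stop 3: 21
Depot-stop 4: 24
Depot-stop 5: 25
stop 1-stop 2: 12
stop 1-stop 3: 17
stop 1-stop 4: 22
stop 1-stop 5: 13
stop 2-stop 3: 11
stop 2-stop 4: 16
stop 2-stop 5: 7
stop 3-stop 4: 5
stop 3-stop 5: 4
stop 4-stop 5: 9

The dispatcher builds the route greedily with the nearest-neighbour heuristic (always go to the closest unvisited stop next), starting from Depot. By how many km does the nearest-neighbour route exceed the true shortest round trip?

From Depot: stop 3=21, stop 4=24, stop 5=25, stop 2=32, stop 1=37 → choose stop 3 (21).
From stop 3: stop 5=4, stop 4=5, stop 2=11, stop 1=17 → choose stop 5 (4).
From stop 5: stop 2=7, stop 4=9, stop 1=13 → choose stop 2 (7).
From stop 2: stop 1=12, stop 4=16 → choose stop 1 (12).
From stop 1: stop 4=22 → choose stop 4 (22).
NN route Depot → stop 3 → stop 5 → stop 2 → stop 1 → stop 4 → Depot costs 90.
Optimal: Depot → stop 1 → stop 2 → stop 5 → stop 3 → stop 4 → Depot costs 89 (by enumerating all 60 distinct tours).
Excess = 90 − 89 = 1.

Excess over optimum: 1 km.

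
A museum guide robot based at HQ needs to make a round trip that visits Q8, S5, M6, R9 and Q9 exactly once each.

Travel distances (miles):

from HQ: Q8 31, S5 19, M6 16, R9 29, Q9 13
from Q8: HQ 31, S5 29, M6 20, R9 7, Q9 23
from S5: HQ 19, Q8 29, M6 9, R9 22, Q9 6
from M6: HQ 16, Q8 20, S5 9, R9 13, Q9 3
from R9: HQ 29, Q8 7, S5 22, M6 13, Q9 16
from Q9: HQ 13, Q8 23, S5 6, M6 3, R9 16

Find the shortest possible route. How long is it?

Shortest round trip = 79 miles.

HQ → Q8 → S5 → M6 → R9 → Q9 → HQ: 31+29+9+13+16+13 = 111
HQ → Q8 → S5 → M6 → Q9 → R9 → HQ: 31+29+9+3+16+29 = 117
HQ → Q8 → S5 → R9 → M6 → Q9 → HQ: 31+29+22+13+3+13 = 111
HQ → Q8 → S5 → R9 → Q9 → M6 → HQ: 31+29+22+16+3+16 = 117
HQ → Q8 → S5 → Q9 → M6 → R9 → HQ: 31+29+6+3+13+29 = 111
HQ → Q8 → S5 → Q9 → R9 → M6 → HQ: 31+29+6+16+13+16 = 111
HQ → Q8 → M6 → S5 → R9 → Q9 → HQ: 31+20+9+22+16+13 = 111
HQ → Q8 → M6 → S5 → Q9 → R9 → HQ: 31+20+9+6+16+29 = 111
HQ → Q8 → M6 → R9 → S5 → Q9 → HQ: 31+20+13+22+6+13 = 105
HQ → Q8 → M6 → R9 → Q9 → S5 → HQ: 31+20+13+16+6+19 = 105
HQ → Q8 → M6 → Q9 → S5 → R9 → HQ: 31+20+3+6+22+29 = 111
HQ → Q8 → M6 → Q9 → R9 → S5 → HQ: 31+20+3+16+22+19 = 111
HQ → Q8 → R9 → S5 → M6 → Q9 → HQ: 31+7+22+9+3+13 = 85
HQ → Q8 → R9 → S5 → Q9 → M6 → HQ: 31+7+22+6+3+16 = 85
… (46 more)
HQ → Q8 → R9 → M6 → S5 → Q9 → HQ: 31+7+13+9+6+13 = 79  ← best
The minimum is 79.
One optimal route: HQ → Q8 → R9 → M6 → S5 → Q9 → HQ (or its reverse).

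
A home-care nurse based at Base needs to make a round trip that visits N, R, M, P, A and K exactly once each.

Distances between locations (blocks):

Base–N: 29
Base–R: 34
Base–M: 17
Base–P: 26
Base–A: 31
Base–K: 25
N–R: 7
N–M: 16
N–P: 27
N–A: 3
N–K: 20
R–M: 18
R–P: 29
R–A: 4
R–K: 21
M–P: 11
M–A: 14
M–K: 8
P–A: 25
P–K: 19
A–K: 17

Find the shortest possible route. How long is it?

102 blocks — the shortest possible round trip.

There are 360 distinct closed tours to check (reversals are equivalent).
Base → N → R → M → P → A → K → Base: 29+7+18+11+25+17+25 = 132
Base → N → R → M → P → K → A → Base: 29+7+18+11+19+17+31 = 132
Base → N → R → M → A → P → K → Base: 29+7+18+14+25+19+25 = 137
Base → N → R → M → A → K → P → Base: 29+7+18+14+17+19+26 = 130
Base → N → R → M → K → P → A → Base: 29+7+18+8+19+25+31 = 137
Base → N → R → M → K → A → P → Base: 29+7+18+8+17+25+26 = 130
Base → N → R → P → M → A → K → Base: 29+7+29+11+14+17+25 = 132
Base → N → R → P → M → K → A → Base: 29+7+29+11+8+17+31 = 132
… (352 more)
Base → N → R → A → K → M → P → Base: 29+7+4+17+8+11+26 = 102  ← best
The minimum is 102.
One optimal route: Base → N → R → A → K → M → P → Base (or its reverse).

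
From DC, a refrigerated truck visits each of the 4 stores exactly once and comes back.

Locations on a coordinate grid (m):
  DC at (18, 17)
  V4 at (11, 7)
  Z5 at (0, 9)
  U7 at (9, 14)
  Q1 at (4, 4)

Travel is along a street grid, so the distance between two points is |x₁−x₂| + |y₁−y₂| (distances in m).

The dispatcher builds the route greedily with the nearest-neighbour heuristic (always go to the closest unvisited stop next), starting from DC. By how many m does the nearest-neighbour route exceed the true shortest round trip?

4 m longer than the optimal tour.

DC: U7=12, V4=17, Z5=26, Q1=27 ⇒ U7
U7: V4=9, Z5=14, Q1=15 ⇒ V4
V4: Q1=10, Z5=13 ⇒ Q1
Q1: Z5=9 ⇒ Z5
NN route DC → U7 → V4 → Q1 → Z5 → DC costs 66.
Optimal: DC → V4 → Q1 → Z5 → U7 → DC costs 62 (by enumerating all 12 distinct tours).
Excess = 66 − 62 = 4.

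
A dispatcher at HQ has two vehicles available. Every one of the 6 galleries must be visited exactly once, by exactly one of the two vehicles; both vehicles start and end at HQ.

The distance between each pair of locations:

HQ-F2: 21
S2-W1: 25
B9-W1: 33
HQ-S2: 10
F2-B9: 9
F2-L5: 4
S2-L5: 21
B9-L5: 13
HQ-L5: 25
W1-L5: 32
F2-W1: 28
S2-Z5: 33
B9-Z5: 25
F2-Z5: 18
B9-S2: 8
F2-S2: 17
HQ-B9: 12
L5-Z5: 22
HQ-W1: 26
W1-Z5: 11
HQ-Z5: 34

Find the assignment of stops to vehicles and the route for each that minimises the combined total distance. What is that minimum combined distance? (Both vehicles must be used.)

Check every non-empty split of the stops between the two vehicles; for each half take its own optimal tour:
  {F2} + {B9, S2, W1, L5, Z5}: 42 + 90 = 132
  {B9} + {F2, S2, W1, L5, Z5}: 24 + 90 = 114
  {F2, B9} + {S2, W1, L5, Z5}: 42 + 90 = 132
  {S2} + {F2, B9, W1, L5, Z5}: 20 + 84 = 104
  {F2, S2} + {B9, W1, L5, Z5}: 48 + 84 = 132
  {B9, S2} + {F2, W1, L5, Z5}: 30 + 84 = 114
  … (31 splits in total)
Best: vehicle 1 HQ → S2 → HQ = 20; vehicle 2 HQ → B9 → F2 → L5 → Z5 → W1 → HQ = 84; combined 104.

104 — the smallest possible combined total.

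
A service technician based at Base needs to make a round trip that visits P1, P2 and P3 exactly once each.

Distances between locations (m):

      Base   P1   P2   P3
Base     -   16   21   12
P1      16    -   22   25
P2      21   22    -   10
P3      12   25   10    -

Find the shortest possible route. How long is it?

With 3 stops there are 3!/2 = 3 distinct round trips (a route and its reverse cost the same).
Base-P1-P2-P3-Base: 16+22+10+12 = 60
Base-P1-P3-P2-Base: 16+25+10+21 = 72
Base-P2-P1-P3-Base: 21+22+25+12 = 80
The minimum is 60.
One optimal route: Base → P1 → P2 → P3 → Base (or its reverse).

60 m — the shortest possible round trip.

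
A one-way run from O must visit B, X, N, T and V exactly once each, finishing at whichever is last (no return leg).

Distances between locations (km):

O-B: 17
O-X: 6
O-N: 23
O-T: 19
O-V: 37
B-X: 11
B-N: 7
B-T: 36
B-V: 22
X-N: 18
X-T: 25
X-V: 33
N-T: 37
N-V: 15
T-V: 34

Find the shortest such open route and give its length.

Shortest open route: 73 km.

There are 5! = 120 possible orderings.
O → B → X → N → T → V: 17+11+18+37+34 = 117
O → B → X → N → V → T: 17+11+18+15+34 = 95
O → B → X → T → N → V: 17+11+25+37+15 = 105
O → B → X → T → V → N: 17+11+25+34+15 = 102
O → B → X → V → N → T: 17+11+33+15+37 = 113
O → B → X → V → T → N: 17+11+33+34+37 = 132
O → B → N → X → T → V: 17+7+18+25+34 = 101
O → B → N → X → V → T: 17+7+18+33+34 = 109
O → B → N → T → X → V: 17+7+37+25+33 = 119
O → B → N → T → V → X: 17+7+37+34+33 = 128
O → B → N → V → X → T: 17+7+15+33+25 = 97
O → B → N → V → T → X: 17+7+15+34+25 = 98
O → B → T → X → N → V: 17+36+25+18+15 = 111
O → B → T → X → V → N: 17+36+25+33+15 = 126
… (106 more)
O → X → B → N → V → T: 6+11+7+15+34 = 73  ← best
The minimum is 73.
One shortest path: O → X → B → N → V → T.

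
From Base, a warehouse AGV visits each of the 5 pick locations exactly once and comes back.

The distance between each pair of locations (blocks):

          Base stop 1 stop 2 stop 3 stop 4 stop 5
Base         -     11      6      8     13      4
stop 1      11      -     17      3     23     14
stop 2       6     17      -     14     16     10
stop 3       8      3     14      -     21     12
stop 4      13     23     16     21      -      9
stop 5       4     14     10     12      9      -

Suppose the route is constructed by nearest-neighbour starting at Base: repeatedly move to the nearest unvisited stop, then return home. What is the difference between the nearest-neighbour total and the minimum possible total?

The nearest-neighbour route is 1 blocks longer than optimal.

From Base: stop 5=4, stop 2=6, stop 3=8, stop 1=11, stop 4=13 → choose stop 5 (4).
From stop 5: stop 4=9, stop 2=10, stop 3=12, stop 1=14 → choose stop 4 (9).
From stop 4: stop 2=16, stop 3=21, stop 1=23 → choose stop 2 (16).
From stop 2: stop 3=14, stop 1=17 → choose stop 3 (14).
From stop 3: stop 1=3 → choose stop 1 (3).
NN route Base → stop 5 → stop 4 → stop 2 → stop 3 → stop 1 → Base costs 57.
Optimal: Base → stop 2 → stop 4 → stop 5 → stop 1 → stop 3 → Base costs 56 (by enumerating all 60 distinct tours).
Excess = 57 − 56 = 1.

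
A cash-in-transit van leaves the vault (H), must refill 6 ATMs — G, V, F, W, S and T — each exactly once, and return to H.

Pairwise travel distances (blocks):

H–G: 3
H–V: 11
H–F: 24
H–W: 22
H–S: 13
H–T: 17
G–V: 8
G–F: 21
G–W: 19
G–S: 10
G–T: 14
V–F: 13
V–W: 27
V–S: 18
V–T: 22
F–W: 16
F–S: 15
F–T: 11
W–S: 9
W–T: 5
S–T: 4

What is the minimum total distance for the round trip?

With 6 stops there are 6!/2 = 360 distinct round trips (a route and its reverse cost the same).
H-G-V-F-W-S-T-H: 3+8+13+16+9+4+17 = 70
H-G-V-F-W-T-S-H: 3+8+13+16+5+4+13 = 62
H-G-V-F-S-W-T-H: 3+8+13+15+9+5+17 = 70
H-G-V-F-S-T-W-H: 3+8+13+15+4+5+22 = 70
H-G-V-F-T-W-S-H: 3+8+13+11+5+9+13 = 62
H-G-V-F-T-S-W-H: 3+8+13+11+4+9+22 = 70
H-G-V-W-F-S-T-H: 3+8+27+16+15+4+17 = 90
H-G-V-W-F-T-S-H: 3+8+27+16+11+4+13 = 82
… (352 more)
The minimum is 62.
One optimal route: H → G → V → F → W → T → S → H (or its reverse).

Shortest round trip = 62 blocks.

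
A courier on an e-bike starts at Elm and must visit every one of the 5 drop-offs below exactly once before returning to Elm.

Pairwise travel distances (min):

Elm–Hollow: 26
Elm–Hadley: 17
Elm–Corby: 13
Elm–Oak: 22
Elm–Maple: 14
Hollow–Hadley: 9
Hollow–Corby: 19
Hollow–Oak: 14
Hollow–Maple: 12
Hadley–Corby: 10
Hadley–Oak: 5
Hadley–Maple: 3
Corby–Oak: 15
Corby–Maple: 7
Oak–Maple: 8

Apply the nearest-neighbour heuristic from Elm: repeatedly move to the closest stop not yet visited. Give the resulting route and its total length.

Elm → [Corby:13 / Maple:14 / Hadley:17 / Oak:22 / Hollow:26] → Corby (13)
Corby → [Maple:7 / Hadley:10 / Oak:15 / Hollow:19] → Maple (7)
Maple → [Hadley:3 / Oak:8 / Hollow:12] → Hadley (3)
Hadley → [Oak:5 / Hollow:9] → Oak (5)
Oak → [Hollow:14] → Hollow (14)
Return Hollow→Elm: 26.
Total = 13 + 7 + 3 + 5 + 14 + 26 = 68.

Total distance 68 min via the nearest-neighbour route Elm → Corby → Maple → Hadley → Oak → Hollow → Elm.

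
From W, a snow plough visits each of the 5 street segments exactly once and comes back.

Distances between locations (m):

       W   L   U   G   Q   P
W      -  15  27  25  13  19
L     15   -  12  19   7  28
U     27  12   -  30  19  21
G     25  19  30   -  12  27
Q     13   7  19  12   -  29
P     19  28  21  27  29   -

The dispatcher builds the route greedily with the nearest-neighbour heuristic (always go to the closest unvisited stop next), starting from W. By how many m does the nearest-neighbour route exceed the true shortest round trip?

W: Q=13, L=15, P=19, G=25, U=27 ⇒ Q
Q: L=7, G=12, U=19, P=29 ⇒ L
L: U=12, G=19, P=28 ⇒ U
U: P=21, G=30 ⇒ P
P: G=27 ⇒ G
NN route W → Q → L → U → P → G → W costs 105.
Optimal: W → G → Q → L → U → P → W costs 96 (by enumerating all 60 distinct tours).
Excess = 105 − 96 = 9.

9 m longer than the optimal tour.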